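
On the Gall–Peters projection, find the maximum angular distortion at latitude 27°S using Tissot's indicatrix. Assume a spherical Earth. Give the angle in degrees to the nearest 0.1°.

26.3°

Gall–Peters is a cylindrical equal-area projection with standard parallels at ±45°. For cylindrical equal-area with standard parallel φ₀, h = cos φ / cos φ₀ and k = cos φ₀ / cos φ, so h·k = 1.
At 27°: h = 1.260, k = 0.7936; principal scales a = 1.260, b = 0.7936.
sin(ω/2) = (a − b)/(a + b) = 0.4665/2.054 = 0.2271, so ω = 2 arcsin(0.2271) ≈ 26.3°.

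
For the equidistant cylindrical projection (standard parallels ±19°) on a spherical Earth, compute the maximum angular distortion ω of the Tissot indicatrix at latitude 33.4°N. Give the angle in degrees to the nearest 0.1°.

7.1°

The equidistant cylindrical projection with φ₀ = 19° has h = 1 (meridians true) and k = cos φ₀ / cos φ along parallels.
At 33.4°: h = 1.000, k = 1.133; principal scales a = 1.133, b = 1.000.
sin(ω/2) = (a − b)/(a + b) = 0.1326/2.133 = 0.06216, so ω = 2 arcsin(0.06216) ≈ 7.1°.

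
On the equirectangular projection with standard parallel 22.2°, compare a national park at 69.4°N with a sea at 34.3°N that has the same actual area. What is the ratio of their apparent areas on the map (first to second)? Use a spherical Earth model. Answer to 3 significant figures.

In the equirectangular projection with standard parallel φ₀ = 22.2° (x = Rλ cos φ₀, y = Rφ), meridians are true-scale (h = 1) and the parallel scale is k = cos φ₀ / cos φ.
Areal scale at 69.4°: h·k = 1.000 × 2.631 = 2.631.
Areal scale at 34.3°: h·k = 1.000 × 1.121 = 1.121.
Ratio = 2.631/1.121 ≈ 2.35.

2.35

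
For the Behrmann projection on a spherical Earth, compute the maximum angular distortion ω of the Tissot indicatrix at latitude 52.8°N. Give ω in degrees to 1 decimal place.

The Behrmann projection is cylindrical equal-area with φ₀ = 30°. For cylindrical equal-area with standard parallel φ₀, h = cos φ / cos φ₀ and k = cos φ₀ / cos φ, so h·k = 1.
At 52.8°: h = 0.6981, k = 1.432; principal scales a = 1.432, b = 0.6981.
sin(ω/2) = (a − b)/(a + b) = 0.7343/2.131 = 0.3446, so ω = 2 arcsin(0.3446) ≈ 40.3°.

40.3°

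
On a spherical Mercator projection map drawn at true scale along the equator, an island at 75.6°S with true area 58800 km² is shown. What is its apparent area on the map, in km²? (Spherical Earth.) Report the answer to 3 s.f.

For Mercator, h = k = sec φ (a conformal cylindrical projection has a single point scale, 1/cos φ).
Areal scale = k² = sec²φ = 1/cos²(75.6°) = 1/0.2487² = 16.17.
Apparent area = 58800 × 16.17 ≈ 951000 km².

951000 km²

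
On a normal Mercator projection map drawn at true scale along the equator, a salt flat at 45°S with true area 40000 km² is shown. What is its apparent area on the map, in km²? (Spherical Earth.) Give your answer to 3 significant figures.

80000 km²

For Mercator, h = k = sec φ (a conformal cylindrical projection has a single point scale, 1/cos φ).
Areal scale = k² = sec²φ = 1/cos²(45°) = 1/0.7071² = 2.000.
Apparent area = 40000 × 2.000 ≈ 80000 km².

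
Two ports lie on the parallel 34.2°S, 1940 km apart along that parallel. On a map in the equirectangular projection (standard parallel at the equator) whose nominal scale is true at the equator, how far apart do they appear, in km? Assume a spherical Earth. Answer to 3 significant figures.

2350 km

In the plate carrée (x = Rλ, y = Rφ), meridians are true-scale (h = 1) and parallels are stretched by k = sec φ.
Along the parallel, k = sec 34.2° = 1/0.8271 = 1.209.
Map distance = 1940 × 1.209 ≈ 2350 km.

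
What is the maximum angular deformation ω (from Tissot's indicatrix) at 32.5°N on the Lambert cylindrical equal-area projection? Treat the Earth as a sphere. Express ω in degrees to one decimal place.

19.4°

The Lambert cylindrical equal-area projection is the cylindrical equal-area projection with its standard parallel at the equator (φ₀ = 0). A cylindrical equal-area projection with standard parallel φ₀ has meridian scale h = cos φ / cos φ₀ and parallel scale k = cos φ₀ / cos φ (so areas are preserved, h·k = 1).
At 32.5°: h = 0.8434, k = 1.186; principal scales a = 1.186, b = 0.8434.
sin(ω/2) = (a − b)/(a + b) = 0.3423/2.029 = 0.1687, so ω = 2 arcsin(0.1687) ≈ 19.4°.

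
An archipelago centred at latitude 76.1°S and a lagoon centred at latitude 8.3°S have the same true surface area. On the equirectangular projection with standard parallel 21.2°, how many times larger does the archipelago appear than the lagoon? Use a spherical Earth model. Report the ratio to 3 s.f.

The equidistant cylindrical projection with φ₀ = 21.2° has h = 1 (meridians true) and k = cos φ₀ / cos φ along parallels.
Areal scale at 76.1°: h·k = 1.000 × 3.881 = 3.881.
Areal scale at 8.3°: h·k = 1.000 × 0.9422 = 0.9422.
Ratio = 3.881/0.9422 ≈ 4.12.

4.12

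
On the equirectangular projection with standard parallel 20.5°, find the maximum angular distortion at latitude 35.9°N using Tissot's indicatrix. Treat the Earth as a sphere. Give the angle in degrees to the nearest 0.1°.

8.3°

The equidistant cylindrical projection with φ₀ = 20.5° has h = 1 (meridians true) and k = cos φ₀ / cos φ along parallels.
At 35.9°: h = 1.000, k = 1.156; principal scales a = 1.156, b = 1.000.
sin(ω/2) = (a − b)/(a + b) = 0.1563/2.156 = 0.07250, so ω = 2 arcsin(0.07250) ≈ 8.3°.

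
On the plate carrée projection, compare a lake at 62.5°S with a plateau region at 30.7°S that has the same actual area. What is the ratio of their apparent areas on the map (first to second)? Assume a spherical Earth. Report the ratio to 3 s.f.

1.86

In the plate carrée (x = Rλ, y = Rφ), meridians are true-scale (h = 1) and parallels are stretched by k = sec φ.
Areal scale at 62.5°: h·k = 1.000 × 2.166 = 2.166.
Areal scale at 30.7°: h·k = 1.000 × 1.163 = 1.163.
Ratio = 2.166/1.163 ≈ 1.86.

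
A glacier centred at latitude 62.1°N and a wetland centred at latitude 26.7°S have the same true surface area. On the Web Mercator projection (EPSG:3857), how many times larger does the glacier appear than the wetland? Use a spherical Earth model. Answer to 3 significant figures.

Mercator is conformal with k = sec φ, so areal scale = k² = sec²φ.
At 62.1°: sec²(62.1°) = 1/0.4679² = 4.567.
At 26.7°: sec²(26.7°) = 1/0.8934² = 1.253.
Ratio = 4.567/1.253 = cos²(26.7°)/cos²(62.1°) ≈ 3.65.

3.65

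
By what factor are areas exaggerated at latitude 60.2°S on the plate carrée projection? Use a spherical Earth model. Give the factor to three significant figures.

In the plate carrée (x = Rλ, y = Rφ), meridians are true-scale (h = 1) and parallels are stretched by k = sec φ.
Areal scale = h·k = 1 × sec φ; at 60.2°, h = 1.000, k = 2.012, so h·k = 2.012.

2.01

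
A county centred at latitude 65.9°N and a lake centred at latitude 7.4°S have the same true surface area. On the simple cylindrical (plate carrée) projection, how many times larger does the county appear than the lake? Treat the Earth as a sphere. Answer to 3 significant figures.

2.43

Plate carrée maps x = Rλ, y = Rφ. The meridian scale is h = 1 and the parallel scale is k = 1/cos φ = sec φ.
Areal scale at 65.9°: h·k = 1.000 × 2.449 = 2.449.
Areal scale at 7.4°: h·k = 1.000 × 1.008 = 1.008.
Ratio = 2.449/1.008 ≈ 2.43.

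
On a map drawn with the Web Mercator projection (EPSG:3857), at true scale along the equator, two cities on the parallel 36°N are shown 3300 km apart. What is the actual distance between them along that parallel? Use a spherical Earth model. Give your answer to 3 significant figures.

For Mercator, h = k = sec φ (a conformal cylindrical projection has a single point scale, 1/cos φ).
Along the parallel at 36°, map distances are exaggerated by k = sec 36° = 1.236.
True distance = 3300 / 1.236 = 3300 × cos 36° ≈ 2670 km.

2670 km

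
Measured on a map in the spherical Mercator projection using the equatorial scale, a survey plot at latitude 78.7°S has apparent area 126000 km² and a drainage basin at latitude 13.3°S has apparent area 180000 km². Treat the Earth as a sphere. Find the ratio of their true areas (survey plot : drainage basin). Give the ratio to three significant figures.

0.0284

Since Mercator area scale is 1/cos²φ, the true area equals the apparent area multiplied by cos²φ.
True area of survey plot: 126000 × cos²(78.7°) = 126000 × 0.03839 = 4838 km².
True area of drainage basin: 180000 × cos²(13.3°) = 180000 × 0.9471 = 170500 km².
Ratio = 4838 / 170500 ≈ 0.0284.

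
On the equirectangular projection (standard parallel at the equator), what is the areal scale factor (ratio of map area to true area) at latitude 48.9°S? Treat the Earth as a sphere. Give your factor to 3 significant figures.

1.52

In the plate carrée (x = Rλ, y = Rφ), meridians are true-scale (h = 1) and parallels are stretched by k = sec φ.
Areal scale = h·k = 1 × sec φ; at 48.9°, h = 1.000, k = 1.521, so h·k = 1.521.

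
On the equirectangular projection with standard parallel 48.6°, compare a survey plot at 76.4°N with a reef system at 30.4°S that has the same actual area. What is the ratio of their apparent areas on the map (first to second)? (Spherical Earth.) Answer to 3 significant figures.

3.67

With standard parallel φ₀ = 48.6°, the equirectangular projection gives x = Rλ cos φ₀, y = Rφ, so h = 1 and k = cos 48.6° / cos φ.
Areal scale at 76.4°: h·k = 1.000 × 2.812 = 2.812.
Areal scale at 30.4°: h·k = 1.000 × 0.7667 = 0.7667.
Ratio = 2.812/0.7667 ≈ 3.67.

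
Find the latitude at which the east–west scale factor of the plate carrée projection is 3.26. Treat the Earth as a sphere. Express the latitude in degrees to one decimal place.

Plate carrée: h = 1, k = sec φ along parallels.
sec φ = 3.26  ⇒  cos φ = 0.3067  ⇒  φ ≈ 72.1°.

72.1°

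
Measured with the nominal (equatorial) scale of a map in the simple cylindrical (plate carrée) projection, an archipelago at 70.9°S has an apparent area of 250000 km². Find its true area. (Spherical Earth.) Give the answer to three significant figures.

In the plate carrée (x = Rλ, y = Rφ), meridians are true-scale (h = 1) and parallels are stretched by k = sec φ.
Areal scale = h·k = 1 × sec φ; at 70.9°, h = 1.000, k = 3.056, so h·k = 3.056.
True area = apparent / (areal scale) = 250000 / 3.056 ≈ 81800 km².

81800 km²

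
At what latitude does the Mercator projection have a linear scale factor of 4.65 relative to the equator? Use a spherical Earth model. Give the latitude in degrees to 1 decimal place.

77.6°

Mercator scale is k = sec φ = 1/cos φ.
1/cos φ = 4.65  ⇒  cos φ = 0.2151  ⇒  φ = arccos(0.2151) ≈ 77.6°.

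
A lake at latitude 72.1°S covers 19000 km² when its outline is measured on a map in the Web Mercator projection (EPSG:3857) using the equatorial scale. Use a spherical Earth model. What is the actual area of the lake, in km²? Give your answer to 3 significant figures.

1790 km²

Mercator is conformal, so the point scale is isotropic: h = k = sec φ = 1/cos φ.
Areal scale = k² = sec²φ = 1/cos²(72.1°) = 1/0.3074² = 10.59.
True area = apparent / (areal scale) = 19000 / 10.59 ≈ 1790 km².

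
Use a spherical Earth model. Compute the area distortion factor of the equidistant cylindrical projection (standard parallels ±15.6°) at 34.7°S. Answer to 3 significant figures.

With standard parallel φ₀ = 15.6°, the equirectangular projection gives x = Rλ cos φ₀, y = Rφ, so h = 1 and k = cos 15.6° / cos φ.
Areal scale = h·k = 1 × cos φ₀ / cos φ; at 34.7°, h = 1.000, k = 1.172, so h·k = 1.172.

1.17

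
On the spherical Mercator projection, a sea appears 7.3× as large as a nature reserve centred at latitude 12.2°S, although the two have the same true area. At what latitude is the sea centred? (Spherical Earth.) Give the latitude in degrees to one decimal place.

Mercator areal scale is sec²φ, so apparent-area ratio = sec²φ₁ / sec²φ₂ = cos²φ₂ / cos²φ₁.
cos²φ₂ / cos²φ₁ = 7.3  ⇒  cos φ₁ = cos 12.2° / √7.3 = 0.9774/2.702 = 0.3618.
φ₁ = arccos(0.3618) ≈ 68.8°.

68.8°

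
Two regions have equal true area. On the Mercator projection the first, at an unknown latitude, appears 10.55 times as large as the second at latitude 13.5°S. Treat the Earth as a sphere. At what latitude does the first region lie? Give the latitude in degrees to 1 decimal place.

72.6°

For equal true areas on Mercator, apparent areas scale as sec²φ, so the ratio is cos²φ₂ / cos²φ₁.
cos²φ₂ / cos²φ₁ = 10.55  ⇒  cos φ₁ = cos 13.5° / √10.55 = 0.9724/3.248 = 0.2994.
φ₁ = arccos(0.2994) ≈ 72.6°.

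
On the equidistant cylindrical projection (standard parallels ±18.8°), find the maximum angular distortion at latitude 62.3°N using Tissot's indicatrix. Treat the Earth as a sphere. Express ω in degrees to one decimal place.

With standard parallel φ₀ = 18.8°, the equirectangular projection gives x = Rλ cos φ₀, y = Rφ, so h = 1 and k = cos 18.8° / cos φ.
At 62.3°: h = 1.000, k = 2.036; principal scales a = 2.036, b = 1.000.
sin(ω/2) = (a − b)/(a + b) = 1.036/3.036 = 0.3413, so ω = 2 arcsin(0.3413) ≈ 39.9°.

39.9°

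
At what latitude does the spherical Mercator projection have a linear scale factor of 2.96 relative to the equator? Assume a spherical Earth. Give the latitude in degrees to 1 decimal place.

Mercator scale is k = sec φ = 1/cos φ.
1/cos φ = 2.96  ⇒  cos φ = 0.3378  ⇒  φ = arccos(0.3378) ≈ 70.3°.

70.3°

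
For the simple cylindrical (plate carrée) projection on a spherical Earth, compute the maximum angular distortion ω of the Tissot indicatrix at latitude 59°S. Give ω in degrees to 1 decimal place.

For the equirectangular projection with φ₀ = 0 (plate carrée), h = 1 along meridians and k = sec φ along parallels.
At 59°: h = 1.000, k = 1.942; principal scales a = 1.942, b = 1.000.
sin(ω/2) = (a − b)/(a + b) = 0.9416/2.942 = 0.3201, so ω = 2 arcsin(0.3201) ≈ 37.3°.

37.3°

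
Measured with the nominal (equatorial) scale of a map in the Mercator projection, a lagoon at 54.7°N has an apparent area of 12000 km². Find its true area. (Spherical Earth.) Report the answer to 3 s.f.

4010 km²

For Mercator, h = k = sec φ (a conformal cylindrical projection has a single point scale, 1/cos φ).
Areal scale = k² = sec²φ = 1/cos²(54.7°) = 1/0.5779² = 2.995.
True area = apparent / (areal scale) = 12000 / 2.995 ≈ 4010 km².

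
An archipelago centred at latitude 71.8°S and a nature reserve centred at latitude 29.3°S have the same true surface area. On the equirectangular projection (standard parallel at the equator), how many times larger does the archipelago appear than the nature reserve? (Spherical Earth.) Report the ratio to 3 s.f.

Plate carrée maps x = Rλ, y = Rφ. The meridian scale is h = 1 and the parallel scale is k = 1/cos φ = sec φ.
Areal scale at 71.8°: h·k = 1.000 × 3.202 = 3.202.
Areal scale at 29.3°: h·k = 1.000 × 1.147 = 1.147.
Ratio = 3.202/1.147 ≈ 2.79.

2.79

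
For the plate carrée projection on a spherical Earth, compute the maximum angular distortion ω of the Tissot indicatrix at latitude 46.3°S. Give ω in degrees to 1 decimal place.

21.1°

In the plate carrée (x = Rλ, y = Rφ), meridians are true-scale (h = 1) and parallels are stretched by k = sec φ.
At 46.3°: h = 1.000, k = 1.447; principal scales a = 1.447, b = 1.000.
sin(ω/2) = (a − b)/(a + b) = 0.4474/2.447 = 0.1828, so ω = 2 arcsin(0.1828) ≈ 21.1°.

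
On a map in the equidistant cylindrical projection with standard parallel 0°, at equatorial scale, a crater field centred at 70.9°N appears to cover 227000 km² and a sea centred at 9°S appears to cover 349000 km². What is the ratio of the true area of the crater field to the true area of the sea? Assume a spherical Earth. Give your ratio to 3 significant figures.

On the plate carrée, areal scale = h·k = 1 × sec φ, so true area = apparent × cos φ.
True area of crater field: 227000 × cos(70.9°) = 227000 × 0.3272 = 74280 km².
True area of sea: 349000 × cos(9°) = 349000 × 0.9877 = 344700 km².
Ratio = 74280 / 344700 ≈ 0.215.

0.215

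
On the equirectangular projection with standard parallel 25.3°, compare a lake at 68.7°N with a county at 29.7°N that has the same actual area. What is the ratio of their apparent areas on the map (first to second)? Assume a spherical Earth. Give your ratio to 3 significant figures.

2.39

The equidistant cylindrical projection with φ₀ = 25.3° has h = 1 (meridians true) and k = cos φ₀ / cos φ along parallels.
Areal scale at 68.7°: h·k = 1.000 × 2.489 = 2.489.
Areal scale at 29.7°: h·k = 1.000 × 1.041 = 1.041.
Ratio = 2.489/1.041 ≈ 2.39.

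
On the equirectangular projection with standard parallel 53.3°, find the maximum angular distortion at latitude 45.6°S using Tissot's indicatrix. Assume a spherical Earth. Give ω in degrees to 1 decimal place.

The equidistant cylindrical projection with φ₀ = 53.3° has h = 1 (meridians true) and k = cos φ₀ / cos φ along parallels.
At 45.6°: h = 1.000, k = 0.8542; principal scales a = 1.000, b = 0.8542.
sin(ω/2) = (a − b)/(a + b) = 0.1458/1.854 = 0.07865, so ω = 2 arcsin(0.07865) ≈ 9.0°.

9.0°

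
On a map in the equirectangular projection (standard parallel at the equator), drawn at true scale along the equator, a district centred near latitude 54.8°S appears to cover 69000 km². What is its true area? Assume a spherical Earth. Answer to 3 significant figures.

39800 km²

Plate carrée maps x = Rλ, y = Rφ. The meridian scale is h = 1 and the parallel scale is k = 1/cos φ = sec φ.
Areal scale = h·k = 1 × sec φ; at 54.8°, h = 1.000, k = 1.735, so h·k = 1.735.
True area = apparent / (areal scale) = 69000 / 1.735 ≈ 39800 km².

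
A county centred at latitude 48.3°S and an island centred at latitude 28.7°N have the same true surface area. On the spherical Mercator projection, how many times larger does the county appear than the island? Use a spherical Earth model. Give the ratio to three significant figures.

1.74

On Mercator, area is exaggerated by sec²φ = 1/cos²φ.
At 48.3°: sec²(48.3°) = 1/0.6652² = 2.260.
At 28.7°: sec²(28.7°) = 1/0.8771² = 1.300.
Ratio = 2.260/1.300 = cos²(28.7°)/cos²(48.3°) ≈ 1.74.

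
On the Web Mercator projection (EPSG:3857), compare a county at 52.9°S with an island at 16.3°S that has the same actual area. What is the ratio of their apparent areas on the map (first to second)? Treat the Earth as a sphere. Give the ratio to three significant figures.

Mercator areal scale is sec²φ.
At 52.9°: sec²(52.9°) = 1/0.6032² = 2.748.
At 16.3°: sec²(16.3°) = 1/0.9598² = 1.086.
Ratio = 2.748/1.086 = cos²(16.3°)/cos²(52.9°) ≈ 2.53.

2.53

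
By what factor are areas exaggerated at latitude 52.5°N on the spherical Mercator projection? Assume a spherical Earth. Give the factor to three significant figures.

Mercator is conformal, so the point scale is isotropic: h = k = sec φ = 1/cos φ.
Areal scale = k² = sec²φ = 1/cos²(52.5°) = 1/0.6088² = 2.698.

2.70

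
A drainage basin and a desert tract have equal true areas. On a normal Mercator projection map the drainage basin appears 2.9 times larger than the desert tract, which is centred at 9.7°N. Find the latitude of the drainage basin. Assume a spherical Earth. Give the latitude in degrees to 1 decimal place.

Mercator areal scale is sec²φ, so apparent-area ratio = sec²φ₁ / sec²φ₂ = cos²φ₂ / cos²φ₁.
cos²φ₂ / cos²φ₁ = 2.9  ⇒  cos φ₁ = cos 9.7° / √2.9 = 0.9857/1.703 = 0.5788.
φ₁ = arccos(0.5788) ≈ 54.6°.

54.6°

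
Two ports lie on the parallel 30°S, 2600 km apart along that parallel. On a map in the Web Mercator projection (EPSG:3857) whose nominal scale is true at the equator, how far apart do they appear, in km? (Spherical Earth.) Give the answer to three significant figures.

3000 km

The Mercator projection is conformal; its linear scale factor is the same in every direction and equals sec φ = 1/cos φ.
Along the parallel, k = sec 30° = 1/0.8660 = 1.155.
Map distance = 2600 × 1.155 ≈ 3000 km.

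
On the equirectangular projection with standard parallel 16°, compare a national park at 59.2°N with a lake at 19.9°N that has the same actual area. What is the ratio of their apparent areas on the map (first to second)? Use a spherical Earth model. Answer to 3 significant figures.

In the equirectangular projection with standard parallel φ₀ = 16° (x = Rλ cos φ₀, y = Rφ), meridians are true-scale (h = 1) and the parallel scale is k = cos φ₀ / cos φ.
Areal scale at 59.2°: h·k = 1.000 × 1.877 = 1.877.
Areal scale at 19.9°: h·k = 1.000 × 1.022 = 1.022.
Ratio = 1.877/1.022 ≈ 1.84.

1.84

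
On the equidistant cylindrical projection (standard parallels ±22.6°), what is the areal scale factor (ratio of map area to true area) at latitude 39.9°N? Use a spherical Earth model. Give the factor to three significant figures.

1.20

With standard parallel φ₀ = 22.6°, the equirectangular projection gives x = Rλ cos φ₀, y = Rφ, so h = 1 and k = cos 22.6° / cos φ.
Areal scale = h·k = 1 × cos φ₀ / cos φ; at 39.9°, h = 1.000, k = 1.203, so h·k = 1.203.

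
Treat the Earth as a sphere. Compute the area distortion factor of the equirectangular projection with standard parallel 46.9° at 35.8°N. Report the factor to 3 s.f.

With standard parallel φ₀ = 46.9°, the equirectangular projection gives x = Rλ cos φ₀, y = Rφ, so h = 1 and k = cos 46.9° / cos φ.
Areal scale = h·k = 1 × cos φ₀ / cos φ; at 35.8°, h = 1.000, k = 0.8424, so h·k = 0.8424.

0.842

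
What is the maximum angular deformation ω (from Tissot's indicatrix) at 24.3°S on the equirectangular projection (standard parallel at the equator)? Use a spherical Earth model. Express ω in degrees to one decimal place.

5.3°

In the plate carrée (x = Rλ, y = Rφ), meridians are true-scale (h = 1) and parallels are stretched by k = sec φ.
At 24.3°: h = 1.000, k = 1.097; principal scales a = 1.097, b = 1.000.
sin(ω/2) = (a − b)/(a + b) = 0.09721/2.097 = 0.04635, so ω = 2 arcsin(0.04635) ≈ 5.3°.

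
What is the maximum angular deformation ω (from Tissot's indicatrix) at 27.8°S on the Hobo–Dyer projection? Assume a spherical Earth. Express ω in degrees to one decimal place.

The Hobo–Dyer projection is cylindrical equal-area with φ₀ = 37.5°. Cylindrical equal-area (φ₀ = 37.5°): h = cos φ / cos 37.5° along meridians, k = cos 37.5° / cos φ along parallels; h·k = 1.
At 27.8°: h = 1.115, k = 0.8969; principal scales a = 1.115, b = 0.8969.
sin(ω/2) = (a − b)/(a + b) = 0.2181/2.012 = 0.1084, so ω = 2 arcsin(0.1084) ≈ 12.4°.

12.4°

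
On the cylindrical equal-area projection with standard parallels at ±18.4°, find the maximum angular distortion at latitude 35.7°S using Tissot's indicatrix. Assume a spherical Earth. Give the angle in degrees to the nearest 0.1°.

17.8°

Cylindrical equal-area (φ₀ = 18.4°): h = cos φ / cos 18.4° along meridians, k = cos 18.4° / cos φ along parallels; h·k = 1.
At 35.7°: h = 0.8558, k = 1.168; principal scales a = 1.168, b = 0.8558.
sin(ω/2) = (a − b)/(a + b) = 0.3126/2.024 = 0.1544, so ω = 2 arcsin(0.1544) ≈ 17.8°.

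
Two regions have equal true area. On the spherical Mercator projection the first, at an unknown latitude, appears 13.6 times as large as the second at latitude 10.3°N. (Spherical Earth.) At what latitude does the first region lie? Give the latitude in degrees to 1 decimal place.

Mercator areal scale is sec²φ, so apparent-area ratio = sec²φ₁ / sec²φ₂ = cos²φ₂ / cos²φ₁.
cos²φ₂ / cos²φ₁ = 13.6  ⇒  cos φ₁ = cos 10.3° / √13.6 = 0.9839/3.688 = 0.2668.
φ₁ = arccos(0.2668) ≈ 74.5°.

74.5°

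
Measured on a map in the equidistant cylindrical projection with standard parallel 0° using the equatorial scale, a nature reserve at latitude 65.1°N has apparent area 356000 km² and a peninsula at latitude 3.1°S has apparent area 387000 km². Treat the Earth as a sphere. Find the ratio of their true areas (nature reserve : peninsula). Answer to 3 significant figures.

On the plate carrée, areal scale = h·k = 1 × sec φ, so true area = apparent × cos φ.
True area of nature reserve: 356000 × cos(65.1°) = 356000 × 0.4210 = 149900 km².
True area of peninsula: 387000 × cos(3.1°) = 387000 × 0.9985 = 386400 km².
Ratio = 149900 / 386400 ≈ 0.388.

0.388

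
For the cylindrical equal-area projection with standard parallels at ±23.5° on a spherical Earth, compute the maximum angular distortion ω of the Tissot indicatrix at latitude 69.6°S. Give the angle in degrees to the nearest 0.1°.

96.8°

For cylindrical equal-area with standard parallel φ₀, h = cos φ / cos φ₀ and k = cos φ₀ / cos φ, so h·k = 1.
At 69.6°: h = 0.3801, k = 2.631; principal scales a = 2.631, b = 0.3801.
sin(ω/2) = (a − b)/(a + b) = 2.251/3.011 = 0.7475, so ω = 2 arcsin(0.7475) ≈ 96.8°.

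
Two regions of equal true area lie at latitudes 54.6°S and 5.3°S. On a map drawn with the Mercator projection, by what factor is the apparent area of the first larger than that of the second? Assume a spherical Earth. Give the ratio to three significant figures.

Mercator areal scale is sec²φ.
At 54.6°: sec²(54.6°) = 1/0.5793² = 2.980.
At 5.3°: sec²(5.3°) = 1/0.9957² = 1.009.
Ratio = 2.980/1.009 = cos²(5.3°)/cos²(54.6°) ≈ 2.95.

2.95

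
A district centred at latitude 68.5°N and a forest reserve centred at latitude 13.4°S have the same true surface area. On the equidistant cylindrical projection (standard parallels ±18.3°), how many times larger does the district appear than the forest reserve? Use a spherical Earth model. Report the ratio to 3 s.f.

2.65

With standard parallel φ₀ = 18.3°, the equirectangular projection gives x = Rλ cos φ₀, y = Rφ, so h = 1 and k = cos 18.3° / cos φ.
Areal scale at 68.5°: h·k = 1.000 × 2.591 = 2.591.
Areal scale at 13.4°: h·k = 1.000 × 0.9760 = 0.9760.
Ratio = 2.591/0.9760 ≈ 2.65.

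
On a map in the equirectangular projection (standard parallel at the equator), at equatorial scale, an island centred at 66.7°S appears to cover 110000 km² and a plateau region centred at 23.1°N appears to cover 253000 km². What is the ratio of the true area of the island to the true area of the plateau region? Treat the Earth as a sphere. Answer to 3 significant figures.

Plate carrée has h = 1 and k = sec φ, giving areal scale sec φ; true area = (apparent area) · cos φ.
True area of island: 110000 × cos(66.7°) = 110000 × 0.3955 = 43510 km².
True area of plateau region: 253000 × cos(23.1°) = 253000 × 0.9198 = 232700 km².
Ratio = 43510 / 232700 ≈ 0.187.

0.187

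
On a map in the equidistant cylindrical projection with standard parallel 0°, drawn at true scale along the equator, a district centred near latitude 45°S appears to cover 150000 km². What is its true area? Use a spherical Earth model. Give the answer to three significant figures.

106000 km²

For the equirectangular projection with φ₀ = 0 (plate carrée), h = 1 along meridians and k = sec φ along parallels.
Areal scale = h·k = 1 × sec φ; at 45°, h = 1.000, k = 1.414, so h·k = 1.414.
True area = apparent / (areal scale) = 150000 / 1.414 ≈ 106000 km².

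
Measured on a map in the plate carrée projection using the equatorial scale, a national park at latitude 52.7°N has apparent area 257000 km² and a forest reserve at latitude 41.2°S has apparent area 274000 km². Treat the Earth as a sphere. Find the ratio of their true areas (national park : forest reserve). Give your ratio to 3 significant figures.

On the plate carrée, areal scale = h·k = 1 × sec φ, so true area = apparent × cos φ.
True area of national park: 257000 × cos(52.7°) = 257000 × 0.6060 = 155700 km².
True area of forest reserve: 274000 × cos(41.2°) = 274000 × 0.7524 = 206200 km².
Ratio = 155700 / 206200 ≈ 0.755.

0.755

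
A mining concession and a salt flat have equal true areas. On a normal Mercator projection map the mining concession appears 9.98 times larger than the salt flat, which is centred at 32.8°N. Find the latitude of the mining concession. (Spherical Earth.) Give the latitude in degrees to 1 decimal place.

74.6°

Mercator areal scale is sec²φ, so apparent-area ratio = sec²φ₁ / sec²φ₂ = cos²φ₂ / cos²φ₁.
cos²φ₂ / cos²φ₁ = 9.98  ⇒  cos φ₁ = cos 32.8° / √9.98 = 0.8406/3.159 = 0.2661.
φ₁ = arccos(0.2661) ≈ 74.6°.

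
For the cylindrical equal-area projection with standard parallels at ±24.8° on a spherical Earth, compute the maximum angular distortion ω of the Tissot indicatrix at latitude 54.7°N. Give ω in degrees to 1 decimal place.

A cylindrical equal-area projection with standard parallel φ₀ has meridian scale h = cos φ / cos φ₀ and parallel scale k = cos φ₀ / cos φ (so areas are preserved, h·k = 1).
At 54.7°: h = 0.6366, k = 1.571; principal scales a = 1.571, b = 0.6366.
sin(ω/2) = (a − b)/(a + b) = 0.9344/2.207 = 0.4233, so ω = 2 arcsin(0.4233) ≈ 50.1°.

50.1°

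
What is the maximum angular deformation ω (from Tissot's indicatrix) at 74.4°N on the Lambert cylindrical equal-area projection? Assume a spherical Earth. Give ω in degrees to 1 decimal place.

119.8°

The Lambert cylindrical equal-area projection is the cylindrical equal-area projection with its standard parallel at the equator (φ₀ = 0). A cylindrical equal-area projection with standard parallel φ₀ has meridian scale h = cos φ / cos φ₀ and parallel scale k = cos φ₀ / cos φ (so areas are preserved, h·k = 1).
At 74.4°: h = 0.2689, k = 3.719; principal scales a = 3.719, b = 0.2689.
sin(ω/2) = (a − b)/(a + b) = 3.450/3.988 = 0.8651, so ω = 2 arcsin(0.8651) ≈ 119.8°.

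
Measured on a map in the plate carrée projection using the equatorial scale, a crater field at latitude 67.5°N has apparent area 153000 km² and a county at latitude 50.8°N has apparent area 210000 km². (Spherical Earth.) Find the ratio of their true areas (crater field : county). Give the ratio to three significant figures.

On the plate carrée, areal scale = h·k = 1 × sec φ, so true area = apparent × cos φ.
True area of crater field: 153000 × cos(67.5°) = 153000 × 0.3827 = 58550 km².
True area of county: 210000 × cos(50.8°) = 210000 × 0.6320 = 132700 km².
Ratio = 58550 / 132700 ≈ 0.441.

0.441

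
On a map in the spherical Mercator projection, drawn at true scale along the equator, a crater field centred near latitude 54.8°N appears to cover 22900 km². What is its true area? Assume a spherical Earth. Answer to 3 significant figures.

The Mercator projection is conformal; its linear scale factor is the same in every direction and equals sec φ = 1/cos φ.
Areal scale = k² = sec²φ = 1/cos²(54.8°) = 1/0.5764² = 3.010.
True area = apparent / (areal scale) = 22900 / 3.010 ≈ 7610 km².

7610 km²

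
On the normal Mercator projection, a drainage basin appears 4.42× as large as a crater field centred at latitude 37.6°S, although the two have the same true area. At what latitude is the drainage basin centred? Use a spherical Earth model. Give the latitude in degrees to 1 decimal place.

67.9°

On Mercator, (apparent₁)/(apparent₂) = sec²φ₁ / sec²φ₂ when true areas are equal.
cos²φ₂ / cos²φ₁ = 4.42  ⇒  cos φ₁ = cos 37.6° / √4.42 = 0.7923/2.102 = 0.3769.
φ₁ = arccos(0.3769) ≈ 67.9°.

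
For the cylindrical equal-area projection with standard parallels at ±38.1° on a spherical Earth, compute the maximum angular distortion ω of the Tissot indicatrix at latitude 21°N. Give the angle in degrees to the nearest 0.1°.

For cylindrical equal-area with standard parallel φ₀, h = cos φ / cos φ₀ and k = cos φ₀ / cos φ, so h·k = 1.
At 21°: h = 1.186, k = 0.8429; principal scales a = 1.186, b = 0.8429.
sin(ω/2) = (a − b)/(a + b) = 0.3434/2.029 = 0.1692, so ω = 2 arcsin(0.1692) ≈ 19.5°.

19.5°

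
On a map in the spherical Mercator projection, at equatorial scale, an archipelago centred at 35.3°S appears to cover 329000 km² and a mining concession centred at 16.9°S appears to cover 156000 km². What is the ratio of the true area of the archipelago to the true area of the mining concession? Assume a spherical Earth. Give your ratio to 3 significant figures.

Since Mercator area scale is 1/cos²φ, the true area equals the apparent area multiplied by cos²φ.
True area of archipelago: 329000 × cos²(35.3°) = 329000 × 0.6661 = 219100 km².
True area of mining concession: 156000 × cos²(16.9°) = 156000 × 0.9155 = 142800 km².
Ratio = 219100 / 142800 ≈ 1.53.

1.53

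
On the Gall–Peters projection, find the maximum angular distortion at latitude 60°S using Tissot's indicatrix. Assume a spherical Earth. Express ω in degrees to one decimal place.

Gall–Peters is a cylindrical equal-area projection with standard parallels at ±45°. For cylindrical equal-area with standard parallel φ₀, h = cos φ / cos φ₀ and k = cos φ₀ / cos φ, so h·k = 1.
At 60°: h = 0.7071, k = 1.414; principal scales a = 1.414, b = 0.7071.
sin(ω/2) = (a − b)/(a + b) = 0.7071/2.121 = 0.3333, so ω = 2 arcsin(0.3333) ≈ 38.9°.

38.9°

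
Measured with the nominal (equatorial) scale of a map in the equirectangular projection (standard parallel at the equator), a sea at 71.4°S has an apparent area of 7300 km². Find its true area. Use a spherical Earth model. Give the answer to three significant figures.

2330 km²

In the plate carrée (x = Rλ, y = Rφ), meridians are true-scale (h = 1) and parallels are stretched by k = sec φ.
Areal scale = h·k = 1 × sec φ; at 71.4°, h = 1.000, k = 3.135, so h·k = 3.135.
True area = apparent / (areal scale) = 7300 / 3.135 ≈ 2330 km².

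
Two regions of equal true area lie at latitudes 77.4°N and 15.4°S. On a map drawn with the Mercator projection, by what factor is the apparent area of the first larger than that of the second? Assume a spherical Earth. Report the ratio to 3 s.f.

19.5

Mercator areal scale is sec²φ.
At 77.4°: sec²(77.4°) = 1/0.2181² = 21.01.
At 15.4°: sec²(15.4°) = 1/0.9641² = 1.076.
Ratio = 21.01/1.076 = cos²(15.4°)/cos²(77.4°) ≈ 19.5.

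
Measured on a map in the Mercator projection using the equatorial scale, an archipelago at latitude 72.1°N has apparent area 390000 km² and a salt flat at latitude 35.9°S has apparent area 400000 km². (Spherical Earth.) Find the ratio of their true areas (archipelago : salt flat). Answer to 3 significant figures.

0.140

Mercator's areal exaggeration is sec²φ; hence true area = (apparent area) · cos²φ.
True area of archipelago: 390000 × cos²(72.1°) = 390000 × 0.09447 = 36840 km².
True area of salt flat: 400000 × cos²(35.9°) = 400000 × 0.6562 = 262500 km².
Ratio = 36840 / 262500 ≈ 0.140.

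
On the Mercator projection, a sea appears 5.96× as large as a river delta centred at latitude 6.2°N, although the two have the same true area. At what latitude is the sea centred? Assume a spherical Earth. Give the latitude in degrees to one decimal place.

Mercator areal scale is sec²φ, so apparent-area ratio = sec²φ₁ / sec²φ₂ = cos²φ₂ / cos²φ₁.
cos²φ₂ / cos²φ₁ = 5.96  ⇒  cos φ₁ = cos 6.2° / √5.96 = 0.9942/2.441 = 0.4072.
φ₁ = arccos(0.4072) ≈ 66.0°.

66.0°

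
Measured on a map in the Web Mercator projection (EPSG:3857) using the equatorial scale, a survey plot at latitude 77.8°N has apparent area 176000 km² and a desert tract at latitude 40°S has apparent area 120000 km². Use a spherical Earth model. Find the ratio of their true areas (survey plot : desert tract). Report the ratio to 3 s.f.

On Mercator the areal scale is sec²φ, so true area = apparent × cos²φ.
True area of survey plot: 176000 × cos²(77.8°) = 176000 × 0.04466 = 7860 km².
True area of desert tract: 120000 × cos²(40°) = 120000 × 0.5868 = 70420 km².
Ratio = 7860 / 70420 ≈ 0.112.

0.112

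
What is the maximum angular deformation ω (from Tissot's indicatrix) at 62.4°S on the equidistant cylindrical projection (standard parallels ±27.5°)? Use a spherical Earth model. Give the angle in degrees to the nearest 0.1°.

36.6°

In the equirectangular projection with standard parallel φ₀ = 27.5° (x = Rλ cos φ₀, y = Rφ), meridians are true-scale (h = 1) and the parallel scale is k = cos φ₀ / cos φ.
At 62.4°: h = 1.000, k = 1.915; principal scales a = 1.915, b = 1.000.
sin(ω/2) = (a − b)/(a + b) = 0.9146/2.915 = 0.3138, so ω = 2 arcsin(0.3138) ≈ 36.6°.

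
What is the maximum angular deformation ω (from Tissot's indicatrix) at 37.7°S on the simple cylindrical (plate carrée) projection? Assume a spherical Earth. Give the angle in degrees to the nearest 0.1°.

13.4°

Plate carrée maps x = Rλ, y = Rφ. The meridian scale is h = 1 and the parallel scale is k = 1/cos φ = sec φ.
At 37.7°: h = 1.000, k = 1.264; principal scales a = 1.264, b = 1.000.
sin(ω/2) = (a − b)/(a + b) = 0.2639/2.264 = 0.1166, so ω = 2 arcsin(0.1166) ≈ 13.4°.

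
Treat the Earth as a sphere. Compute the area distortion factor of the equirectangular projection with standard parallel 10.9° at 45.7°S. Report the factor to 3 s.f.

1.41

With standard parallel φ₀ = 10.9°, the equirectangular projection gives x = Rλ cos φ₀, y = Rφ, so h = 1 and k = cos 10.9° / cos φ.
Areal scale = h·k = 1 × cos φ₀ / cos φ; at 45.7°, h = 1.000, k = 1.406, so h·k = 1.406.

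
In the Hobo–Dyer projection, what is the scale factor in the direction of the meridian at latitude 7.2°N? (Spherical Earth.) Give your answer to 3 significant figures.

Hobo–Dyer is a cylindrical equal-area projection with standard parallels at ±37.5°. Cylindrical equal-area (φ₀ = 37.5°): h = cos φ / cos 37.5° along meridians, k = cos 37.5° / cos φ along parallels; h·k = 1.
h = cos 7.2° / cos 37.5° = 0.9921/0.7934 = 1.251.

1.25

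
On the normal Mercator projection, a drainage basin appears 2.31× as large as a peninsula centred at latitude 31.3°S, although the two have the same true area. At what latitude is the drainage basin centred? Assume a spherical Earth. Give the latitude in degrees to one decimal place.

55.8°

For equal true areas on Mercator, apparent areas scale as sec²φ, so the ratio is cos²φ₂ / cos²φ₁.
cos²φ₂ / cos²φ₁ = 2.31  ⇒  cos φ₁ = cos 31.3° / √2.31 = 0.8545/1.520 = 0.5622.
φ₁ = arccos(0.5622) ≈ 55.8°.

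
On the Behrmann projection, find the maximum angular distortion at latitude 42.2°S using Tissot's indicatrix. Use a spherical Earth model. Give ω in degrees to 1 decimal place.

The Behrmann projection is cylindrical equal-area with φ₀ = 30°. A cylindrical equal-area projection with standard parallel φ₀ has meridian scale h = cos φ / cos φ₀ and parallel scale k = cos φ₀ / cos φ (so areas are preserved, h·k = 1).
At 42.2°: h = 0.8554, k = 1.169; principal scales a = 1.169, b = 0.8554.
sin(ω/2) = (a − b)/(a + b) = 0.3136/2.024 = 0.1549, so ω = 2 arcsin(0.1549) ≈ 17.8°.

17.8°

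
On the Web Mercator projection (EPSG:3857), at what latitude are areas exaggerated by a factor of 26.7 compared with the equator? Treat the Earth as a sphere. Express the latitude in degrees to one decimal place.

78.8°

Mercator areal scale is sec²φ.
sec²φ = 26.7  ⇒  cos²φ = 0.03745  ⇒  cos φ = 0.1935.
φ = arccos(0.1935) ≈ 78.8°.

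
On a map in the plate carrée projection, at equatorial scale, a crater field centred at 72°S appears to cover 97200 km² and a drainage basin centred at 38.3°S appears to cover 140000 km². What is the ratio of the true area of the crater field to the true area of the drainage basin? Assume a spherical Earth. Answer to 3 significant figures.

0.273

Plate carrée has h = 1 and k = sec φ, giving areal scale sec φ; true area = (apparent area) · cos φ.
True area of crater field: 97200 × cos(72°) = 97200 × 0.3090 = 30040 km².
True area of drainage basin: 140000 × cos(38.3°) = 140000 × 0.7848 = 109900 km².
Ratio = 30040 / 109900 ≈ 0.273.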